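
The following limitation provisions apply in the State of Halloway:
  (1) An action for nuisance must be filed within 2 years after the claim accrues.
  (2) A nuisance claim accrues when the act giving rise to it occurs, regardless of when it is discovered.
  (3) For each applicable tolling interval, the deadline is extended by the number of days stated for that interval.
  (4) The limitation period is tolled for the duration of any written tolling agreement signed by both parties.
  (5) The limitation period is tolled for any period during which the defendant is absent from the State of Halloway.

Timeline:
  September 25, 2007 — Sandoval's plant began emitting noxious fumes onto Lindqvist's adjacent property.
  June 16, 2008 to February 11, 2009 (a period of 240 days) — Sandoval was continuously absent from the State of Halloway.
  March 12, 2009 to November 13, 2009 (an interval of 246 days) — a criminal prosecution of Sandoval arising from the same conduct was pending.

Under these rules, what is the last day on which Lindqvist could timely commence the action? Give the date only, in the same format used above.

May 23, 2010

The claim accrued on September 25, 2007, the date of the act.
2 years from September 25, 2007 is September 25, 2009.
The defendant's absence from the jurisdiction from June 16, 2008 to February 11, 2009 tolled the period for 240 days, extending the deadline to May 23, 2010.
No stated provision tolls the period for a criminal prosecution, so the interval from March 12, 2009 to November 13, 2009 has no effect on the deadline.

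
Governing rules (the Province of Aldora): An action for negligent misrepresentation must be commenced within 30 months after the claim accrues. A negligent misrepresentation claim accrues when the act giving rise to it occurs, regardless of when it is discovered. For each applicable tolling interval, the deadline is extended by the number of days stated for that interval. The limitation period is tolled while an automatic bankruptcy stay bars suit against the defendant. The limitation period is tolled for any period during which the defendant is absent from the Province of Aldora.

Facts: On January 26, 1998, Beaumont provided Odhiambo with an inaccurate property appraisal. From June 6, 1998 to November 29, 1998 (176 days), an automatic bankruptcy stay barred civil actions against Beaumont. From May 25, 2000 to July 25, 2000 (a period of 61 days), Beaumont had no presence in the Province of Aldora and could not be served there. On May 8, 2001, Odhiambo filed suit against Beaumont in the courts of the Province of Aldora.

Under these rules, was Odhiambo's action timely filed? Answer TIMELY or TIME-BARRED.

TIME-BARRED

The limitation period began to run on January 26, 1998.
30 months from January 26, 1998 is July 26, 2000.
The automatic bankruptcy stay from June 6, 1998 to November 29, 1998 tolled the period for 176 days, extending the deadline to January 18, 2001.
The period was tolled for 61 days by the defendant's absence from the jurisdiction (May 25, 2000 to July 25, 2000), pushing the deadline to March 20, 2001.
Odhiambo filed on May 8, 2001, after the March 20, 2001 deadline, so the action is time-barred.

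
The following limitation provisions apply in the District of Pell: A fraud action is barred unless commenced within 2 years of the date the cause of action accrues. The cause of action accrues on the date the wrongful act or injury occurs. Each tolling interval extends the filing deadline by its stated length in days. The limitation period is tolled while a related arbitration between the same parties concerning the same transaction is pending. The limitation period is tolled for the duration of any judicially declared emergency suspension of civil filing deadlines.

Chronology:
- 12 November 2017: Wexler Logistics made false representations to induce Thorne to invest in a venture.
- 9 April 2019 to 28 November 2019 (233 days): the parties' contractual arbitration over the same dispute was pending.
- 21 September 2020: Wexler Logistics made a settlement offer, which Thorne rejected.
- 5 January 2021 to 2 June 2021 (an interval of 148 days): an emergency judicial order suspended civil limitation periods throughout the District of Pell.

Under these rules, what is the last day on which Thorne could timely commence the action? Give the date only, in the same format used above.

2 July 2020

The limitation period began to run on 12 November 2017.
The untolled deadline — 2 years after 12 November 2017 — is 12 November 2019.
The pending related arbitration from 9 April 2019 to 28 November 2019 tolled the period for 233 days, extending the deadline to 2 July 2020.
The emergency suspension of filing deadlines starting 5 January 2021 came too late — the period had run on 2 July 2020 — and so does not extend the deadline.
None of the other events listed affects the running of the period under the stated rules.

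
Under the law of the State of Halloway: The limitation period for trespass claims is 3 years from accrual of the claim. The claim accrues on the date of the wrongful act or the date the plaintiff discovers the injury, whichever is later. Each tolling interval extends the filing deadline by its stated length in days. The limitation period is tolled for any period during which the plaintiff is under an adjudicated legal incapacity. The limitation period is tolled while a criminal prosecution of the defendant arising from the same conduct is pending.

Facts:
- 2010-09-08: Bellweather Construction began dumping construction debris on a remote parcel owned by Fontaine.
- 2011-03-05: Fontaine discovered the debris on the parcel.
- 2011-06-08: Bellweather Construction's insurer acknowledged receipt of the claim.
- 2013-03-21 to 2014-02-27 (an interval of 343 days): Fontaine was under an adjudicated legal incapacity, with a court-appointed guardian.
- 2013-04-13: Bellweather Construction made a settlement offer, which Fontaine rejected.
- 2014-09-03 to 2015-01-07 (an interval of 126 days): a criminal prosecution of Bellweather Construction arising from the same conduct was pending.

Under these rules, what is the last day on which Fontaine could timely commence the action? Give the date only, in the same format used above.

Because discovery on 2011-03-05 post-dates the 2010-09-08 act, accrual under the later-of rule falls on 2011-03-05.
3 years from 2011-03-05 is 2014-03-05.
Because the plaintiff's legal incapacity ran from 2013-03-21 to 2014-02-27, the deadline is extended by 343 days to 2015-02-11.
The pending criminal prosecution from 2014-09-03 to 2015-01-07 tolled the period for 126 days, extending the deadline to 2015-06-17.
None of the other events listed affects the running of the period under the stated rules.

2015-06-17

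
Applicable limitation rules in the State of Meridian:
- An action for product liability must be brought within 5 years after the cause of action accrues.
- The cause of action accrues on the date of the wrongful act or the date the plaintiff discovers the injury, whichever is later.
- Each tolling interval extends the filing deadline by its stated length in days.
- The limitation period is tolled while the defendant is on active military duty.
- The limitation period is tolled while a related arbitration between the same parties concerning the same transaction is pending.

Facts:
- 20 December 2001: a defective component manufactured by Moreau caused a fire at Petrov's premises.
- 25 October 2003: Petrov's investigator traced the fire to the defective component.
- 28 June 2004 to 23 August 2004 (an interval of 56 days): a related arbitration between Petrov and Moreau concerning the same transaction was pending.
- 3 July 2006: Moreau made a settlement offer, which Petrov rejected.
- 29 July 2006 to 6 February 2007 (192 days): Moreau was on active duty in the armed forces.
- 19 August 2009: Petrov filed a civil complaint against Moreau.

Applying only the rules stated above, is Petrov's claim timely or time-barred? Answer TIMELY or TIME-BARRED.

Because discovery on 25 October 2003 post-dates the 20 December 2001 act, accrual under the later-of rule falls on 25 October 2003.
5 years from 25 October 2003 is 25 October 2008.
The pending related arbitration from 28 June 2004 to 23 August 2004 tolled the period for 56 days, extending the deadline to 20 December 2008.
The period was tolled for 192 days by the defendant's active military service (29 July 2006 to 6 February 2007), pushing the deadline to 30 June 2009.
Nothing else in the chronology tolls or restarts the period.
The 19 August 2009 filing falls after the 30 June 2009 deadline; the claim is time-barred.

TIME-BARRED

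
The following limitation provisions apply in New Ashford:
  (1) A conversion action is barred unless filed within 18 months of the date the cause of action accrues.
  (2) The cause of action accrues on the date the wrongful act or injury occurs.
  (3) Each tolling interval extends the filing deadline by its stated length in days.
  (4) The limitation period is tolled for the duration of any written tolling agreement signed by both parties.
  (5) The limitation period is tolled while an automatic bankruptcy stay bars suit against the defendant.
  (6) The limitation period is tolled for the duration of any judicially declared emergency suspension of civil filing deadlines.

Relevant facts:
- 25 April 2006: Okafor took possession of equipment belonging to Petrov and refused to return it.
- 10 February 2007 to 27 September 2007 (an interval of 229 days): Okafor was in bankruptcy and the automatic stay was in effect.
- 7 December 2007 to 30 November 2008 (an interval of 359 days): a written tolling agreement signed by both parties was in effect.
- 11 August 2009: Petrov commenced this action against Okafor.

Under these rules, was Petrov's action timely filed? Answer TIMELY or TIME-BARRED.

TIME-BARRED

The cause of action accrued on 25 April 2006, the date of the act.
The untolled deadline — 18 months after 25 April 2006 — is 25 October 2007.
Because the automatic bankruptcy stay ran from 10 February 2007 to 27 September 2007, the deadline is extended by 229 days to 10 June 2008.
The written tolling agreement from 7 December 2007 to 30 November 2008 tolled the period for 359 days, extending the deadline to 4 June 2009.
The 11 August 2009 filing falls after the 4 June 2009 deadline; the claim is time-barred.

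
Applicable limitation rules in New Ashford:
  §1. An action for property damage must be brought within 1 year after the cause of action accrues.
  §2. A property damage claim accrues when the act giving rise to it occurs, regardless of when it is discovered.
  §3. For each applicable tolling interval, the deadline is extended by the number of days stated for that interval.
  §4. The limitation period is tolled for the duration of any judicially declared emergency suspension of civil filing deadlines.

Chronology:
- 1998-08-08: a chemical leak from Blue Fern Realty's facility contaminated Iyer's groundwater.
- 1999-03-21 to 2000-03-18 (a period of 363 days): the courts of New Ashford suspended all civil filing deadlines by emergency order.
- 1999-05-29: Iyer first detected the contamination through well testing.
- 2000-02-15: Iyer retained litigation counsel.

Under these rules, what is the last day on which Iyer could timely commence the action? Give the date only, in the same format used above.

The claim accrued on 1998-08-08, when the wrongful act occurred; under the stated occurrence rule the 1999-05-29 discovery does not delay accrual.
The untolled deadline — 1 year after 1998-08-08 — is 1999-08-08.
The emergency suspension of filing deadlines from 1999-03-21 to 2000-03-18 tolled the period for 363 days, extending the deadline to 2000-08-05.
None of the other events listed affects the running of the period under the stated rules.

2000-08-05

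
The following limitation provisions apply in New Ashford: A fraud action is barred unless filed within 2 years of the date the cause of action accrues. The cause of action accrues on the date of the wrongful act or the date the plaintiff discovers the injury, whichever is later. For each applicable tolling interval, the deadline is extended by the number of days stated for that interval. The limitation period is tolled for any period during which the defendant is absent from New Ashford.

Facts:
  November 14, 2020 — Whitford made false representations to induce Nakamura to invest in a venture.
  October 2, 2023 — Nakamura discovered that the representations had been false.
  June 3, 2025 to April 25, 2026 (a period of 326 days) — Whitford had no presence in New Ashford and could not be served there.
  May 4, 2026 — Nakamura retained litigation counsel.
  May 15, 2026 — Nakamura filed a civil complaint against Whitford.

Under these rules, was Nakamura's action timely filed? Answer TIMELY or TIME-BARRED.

TIMELY

Taking the later of the act (November 14, 2020) and discovery (October 2, 2023), the claim accrued on October 2, 2023.
2 years from October 2, 2023 is October 2, 2025.
The period was tolled for 326 days by the defendant's absence from the jurisdiction (June 3, 2025 to April 25, 2026), pushing the deadline to August 24, 2026.
Nothing else in the chronology tolls or restarts the period.
Filing on May 15, 2026 beat the August 24, 2026 deadline — the action is timely.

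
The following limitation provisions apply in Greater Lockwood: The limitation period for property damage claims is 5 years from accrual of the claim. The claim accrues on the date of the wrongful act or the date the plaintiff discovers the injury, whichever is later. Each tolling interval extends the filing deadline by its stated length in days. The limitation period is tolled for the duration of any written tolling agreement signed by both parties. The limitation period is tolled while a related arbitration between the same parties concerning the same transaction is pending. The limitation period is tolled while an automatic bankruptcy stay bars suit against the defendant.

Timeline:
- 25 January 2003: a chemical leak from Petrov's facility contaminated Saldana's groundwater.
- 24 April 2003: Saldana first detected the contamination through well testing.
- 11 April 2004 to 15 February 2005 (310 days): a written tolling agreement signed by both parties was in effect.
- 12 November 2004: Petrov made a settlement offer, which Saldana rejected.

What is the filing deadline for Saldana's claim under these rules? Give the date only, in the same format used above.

Taking the later of the act (25 January 2003) and discovery (24 April 2003), the claim accrued on 24 April 2003.
Adding the 5 years base period to 24 April 2003 gives a deadline of 24 April 2008, before any tolling.
The written tolling agreement from 11 April 2004 to 15 February 2005 tolled the period for 310 days, extending the deadline to 28 February 2009.
Nothing else in the chronology tolls or restarts the period.

28 February 2009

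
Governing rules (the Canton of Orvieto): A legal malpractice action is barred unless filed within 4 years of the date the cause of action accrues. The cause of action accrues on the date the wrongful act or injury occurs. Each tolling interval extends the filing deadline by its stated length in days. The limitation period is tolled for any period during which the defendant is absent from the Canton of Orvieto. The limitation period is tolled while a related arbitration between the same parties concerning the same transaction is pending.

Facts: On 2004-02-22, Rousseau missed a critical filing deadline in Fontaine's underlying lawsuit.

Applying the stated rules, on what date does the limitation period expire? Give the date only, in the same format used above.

2008-02-22

The cause of action accrued on 2004-02-22, the date of the act.
Adding the 4 years base period to 2004-02-22 gives a deadline of 2008-02-22, before any tolling.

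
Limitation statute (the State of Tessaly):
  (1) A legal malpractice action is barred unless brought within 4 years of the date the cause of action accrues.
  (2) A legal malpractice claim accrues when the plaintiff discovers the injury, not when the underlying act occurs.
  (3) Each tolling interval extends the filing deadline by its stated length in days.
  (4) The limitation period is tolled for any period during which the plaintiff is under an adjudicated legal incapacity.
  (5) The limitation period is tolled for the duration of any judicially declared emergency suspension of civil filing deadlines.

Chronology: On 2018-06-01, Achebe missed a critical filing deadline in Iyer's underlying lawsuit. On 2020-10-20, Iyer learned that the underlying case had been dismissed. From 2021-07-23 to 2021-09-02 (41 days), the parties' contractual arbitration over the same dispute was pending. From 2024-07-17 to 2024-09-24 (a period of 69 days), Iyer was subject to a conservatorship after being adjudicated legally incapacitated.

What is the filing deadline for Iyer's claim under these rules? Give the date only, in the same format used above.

2024-12-28

The claim did not accrue until Iyer discovered the injury on 2020-10-20; the 2018-06-01 act date does not start the clock under the stated rule.
The untolled deadline — 4 years after 2020-10-20 — is 2024-10-20.
The period was tolled for 69 days by the plaintiff's legal incapacity (2024-07-17 to 2024-09-24), pushing the deadline to 2024-12-28.
The pending related arbitration from 2021-07-23 to 2021-09-02 does not toll the period, because no stated rule makes a pending arbitration a tolling event.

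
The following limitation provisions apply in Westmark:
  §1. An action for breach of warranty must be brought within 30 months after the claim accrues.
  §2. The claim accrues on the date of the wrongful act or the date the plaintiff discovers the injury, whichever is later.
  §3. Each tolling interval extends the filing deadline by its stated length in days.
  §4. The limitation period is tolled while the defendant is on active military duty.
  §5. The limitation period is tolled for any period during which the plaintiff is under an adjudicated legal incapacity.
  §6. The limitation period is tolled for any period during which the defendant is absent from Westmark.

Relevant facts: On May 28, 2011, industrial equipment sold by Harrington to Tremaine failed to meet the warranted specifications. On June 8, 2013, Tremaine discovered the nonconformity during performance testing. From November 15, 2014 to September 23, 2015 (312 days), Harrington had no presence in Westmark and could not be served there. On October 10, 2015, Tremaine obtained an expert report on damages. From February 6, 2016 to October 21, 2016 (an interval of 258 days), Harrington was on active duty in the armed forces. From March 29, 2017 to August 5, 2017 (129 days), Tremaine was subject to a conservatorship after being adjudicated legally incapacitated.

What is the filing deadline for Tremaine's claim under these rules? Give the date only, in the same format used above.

November 6, 2017

Taking the later of the act (May 28, 2011) and discovery (June 8, 2013), the claim accrued on June 8, 2013.
Adding the 30 months base period to June 8, 2013 gives a deadline of December 8, 2015, before any tolling.
The period was tolled for 312 days by the defendant's absence from the jurisdiction (November 15, 2014 to September 23, 2015), pushing the deadline to October 15, 2016.
The defendant's active military service from February 6, 2016 to October 21, 2016 tolled the period for 258 days, extending the deadline to June 30, 2017.
The period was tolled for 129 days by the plaintiff's legal incapacity (March 29, 2017 to August 5, 2017), pushing the deadline to November 6, 2017.
The other events in the timeline have no effect on the limitation period under the stated rules.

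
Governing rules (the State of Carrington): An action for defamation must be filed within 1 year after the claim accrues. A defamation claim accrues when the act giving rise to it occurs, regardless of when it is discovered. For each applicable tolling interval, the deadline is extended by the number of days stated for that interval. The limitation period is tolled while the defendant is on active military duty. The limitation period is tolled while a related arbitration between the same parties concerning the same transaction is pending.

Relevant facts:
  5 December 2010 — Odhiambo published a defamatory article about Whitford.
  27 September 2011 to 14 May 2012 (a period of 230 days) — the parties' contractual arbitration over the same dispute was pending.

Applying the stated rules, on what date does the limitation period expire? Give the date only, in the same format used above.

The claim accrued on 5 December 2010, the date of the act.
Adding the 1 year base period to 5 December 2010 gives a deadline of 5 December 2011, before any tolling.
Because the pending related arbitration ran from 27 September 2011 to 14 May 2012, the deadline is extended by 230 days to 22 July 2012.

22 July 2012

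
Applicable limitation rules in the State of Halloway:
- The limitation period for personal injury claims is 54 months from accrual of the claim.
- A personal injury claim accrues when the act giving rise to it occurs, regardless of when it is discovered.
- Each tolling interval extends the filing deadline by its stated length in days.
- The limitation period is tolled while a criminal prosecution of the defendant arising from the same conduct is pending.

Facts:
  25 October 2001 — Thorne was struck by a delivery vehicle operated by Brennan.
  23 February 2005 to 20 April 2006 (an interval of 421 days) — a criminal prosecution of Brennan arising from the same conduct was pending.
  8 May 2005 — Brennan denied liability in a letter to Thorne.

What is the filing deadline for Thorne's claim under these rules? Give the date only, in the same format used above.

The limitation period began to run on 25 October 2001.
The untolled deadline — 54 months after 25 October 2001 — is 25 April 2006.
The pending criminal prosecution from 23 February 2005 to 20 April 2006 tolled the period for 421 days, extending the deadline to 20 June 2007.
None of the other events listed affects the running of the period under the stated rules.

20 June 2007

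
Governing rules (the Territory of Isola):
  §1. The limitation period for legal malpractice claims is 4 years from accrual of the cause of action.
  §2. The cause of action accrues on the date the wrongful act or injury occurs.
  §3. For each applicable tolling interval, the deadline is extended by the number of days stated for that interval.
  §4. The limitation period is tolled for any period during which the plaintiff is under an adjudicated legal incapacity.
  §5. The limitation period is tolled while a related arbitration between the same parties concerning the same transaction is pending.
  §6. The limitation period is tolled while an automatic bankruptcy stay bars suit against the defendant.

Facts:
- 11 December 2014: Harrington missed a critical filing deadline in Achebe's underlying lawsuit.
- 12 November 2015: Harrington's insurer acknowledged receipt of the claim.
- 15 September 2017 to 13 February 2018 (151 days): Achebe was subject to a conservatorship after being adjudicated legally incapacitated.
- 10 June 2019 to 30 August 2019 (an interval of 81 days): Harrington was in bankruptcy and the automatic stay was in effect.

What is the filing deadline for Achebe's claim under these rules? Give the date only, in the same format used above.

The claim accrued on 11 December 2014, when the wrongful act occurred.
The untolled deadline — 4 years after 11 December 2014 — is 11 December 2018.
The period was tolled for 151 days by the plaintiff's legal incapacity (15 September 2017 to 13 February 2018), pushing the deadline to 11 May 2019.
The automatic bankruptcy stay from 10 June 2019 to 30 August 2019 began after the period had already run on 11 May 2019, so it has no tolling effect.
The other events in the timeline have no effect on the limitation period under the stated rules.

11 May 2019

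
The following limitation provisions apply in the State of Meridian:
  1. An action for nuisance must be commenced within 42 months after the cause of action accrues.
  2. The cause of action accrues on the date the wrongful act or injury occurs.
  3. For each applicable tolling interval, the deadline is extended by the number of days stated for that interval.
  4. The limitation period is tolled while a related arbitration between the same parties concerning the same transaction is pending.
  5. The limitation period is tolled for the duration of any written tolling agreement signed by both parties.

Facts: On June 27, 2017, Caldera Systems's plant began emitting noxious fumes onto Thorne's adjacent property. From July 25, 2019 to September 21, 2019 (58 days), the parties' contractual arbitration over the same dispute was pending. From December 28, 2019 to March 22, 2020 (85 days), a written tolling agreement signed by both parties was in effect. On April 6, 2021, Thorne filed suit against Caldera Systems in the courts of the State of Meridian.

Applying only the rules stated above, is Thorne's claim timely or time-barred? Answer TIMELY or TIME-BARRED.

TIMELY

The cause of action accrued on June 27, 2017, the date of the act.
Adding the 42 months base period to June 27, 2017 gives a deadline of December 27, 2020, before any tolling.
The pending related arbitration from July 25, 2019 to September 21, 2019 tolled the period for 58 days, extending the deadline to February 23, 2021.
The period was tolled for 85 days by the written tolling agreement (December 28, 2019 to March 22, 2020), pushing the deadline to May 19, 2021.
Thorne filed on April 6, 2021, before the May 19, 2021 deadline, so the action is timely.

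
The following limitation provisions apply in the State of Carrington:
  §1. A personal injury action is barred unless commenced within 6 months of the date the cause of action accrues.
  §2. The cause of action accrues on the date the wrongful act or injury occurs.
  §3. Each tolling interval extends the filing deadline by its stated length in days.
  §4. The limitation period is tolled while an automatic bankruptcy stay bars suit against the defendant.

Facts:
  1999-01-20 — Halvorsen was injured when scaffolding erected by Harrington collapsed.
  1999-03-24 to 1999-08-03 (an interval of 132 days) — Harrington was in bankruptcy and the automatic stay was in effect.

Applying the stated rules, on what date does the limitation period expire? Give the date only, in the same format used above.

The claim accrued on 1999-01-20, when the wrongful act occurred.
6 months from 1999-01-20 is 1999-07-20.
The automatic bankruptcy stay from 1999-03-24 to 1999-08-03 tolled the period for 132 days, extending the deadline to 1999-11-29.

1999-11-29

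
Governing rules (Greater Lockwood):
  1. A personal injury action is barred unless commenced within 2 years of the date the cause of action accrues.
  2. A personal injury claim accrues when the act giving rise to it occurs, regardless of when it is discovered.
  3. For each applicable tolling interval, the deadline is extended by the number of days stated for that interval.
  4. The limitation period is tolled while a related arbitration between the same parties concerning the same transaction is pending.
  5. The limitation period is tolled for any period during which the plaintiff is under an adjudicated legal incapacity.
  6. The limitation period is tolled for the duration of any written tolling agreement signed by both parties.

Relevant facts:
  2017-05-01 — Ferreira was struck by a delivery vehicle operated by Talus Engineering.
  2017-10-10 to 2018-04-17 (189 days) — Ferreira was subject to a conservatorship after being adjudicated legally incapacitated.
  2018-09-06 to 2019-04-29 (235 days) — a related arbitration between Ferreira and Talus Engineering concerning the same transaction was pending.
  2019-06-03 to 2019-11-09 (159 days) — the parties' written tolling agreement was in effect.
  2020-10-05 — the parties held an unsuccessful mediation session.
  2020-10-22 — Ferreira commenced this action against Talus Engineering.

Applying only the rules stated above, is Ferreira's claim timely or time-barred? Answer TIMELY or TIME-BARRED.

The claim accrued on 2017-05-01, when the wrongful act occurred.
The untolled deadline — 2 years after 2017-05-01 — is 2019-05-01.
The plaintiff's legal incapacity from 2017-10-10 to 2018-04-17 tolled the period for 189 days, extending the deadline to 2019-11-06.
Because the pending related arbitration ran from 2018-09-06 to 2019-04-29, the deadline is extended by 235 days to 2020-06-28.
The period was tolled for 159 days by the written tolling agreement (2019-06-03 to 2019-11-09), pushing the deadline to 2020-12-04.
The other events in the timeline have no effect on the limitation period under the stated rules.
Filing on 2020-10-22 beat the 2020-12-04 deadline — the action is timely.

TIMELY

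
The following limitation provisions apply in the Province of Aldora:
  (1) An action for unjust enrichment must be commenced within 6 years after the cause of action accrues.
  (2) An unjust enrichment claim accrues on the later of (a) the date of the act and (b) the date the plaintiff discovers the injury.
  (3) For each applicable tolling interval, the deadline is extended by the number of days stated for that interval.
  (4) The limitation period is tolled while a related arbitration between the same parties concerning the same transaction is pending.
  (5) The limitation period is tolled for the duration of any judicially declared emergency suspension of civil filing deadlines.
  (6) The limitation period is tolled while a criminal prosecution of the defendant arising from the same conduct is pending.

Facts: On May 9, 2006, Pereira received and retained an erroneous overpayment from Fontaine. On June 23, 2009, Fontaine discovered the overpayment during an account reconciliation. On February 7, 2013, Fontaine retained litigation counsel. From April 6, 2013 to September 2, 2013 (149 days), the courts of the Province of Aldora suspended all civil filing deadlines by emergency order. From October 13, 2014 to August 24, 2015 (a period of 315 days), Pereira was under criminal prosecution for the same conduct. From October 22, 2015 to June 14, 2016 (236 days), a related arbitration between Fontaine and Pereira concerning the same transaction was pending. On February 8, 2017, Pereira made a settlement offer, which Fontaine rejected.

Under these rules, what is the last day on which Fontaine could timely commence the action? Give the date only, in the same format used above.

May 23, 2017

The claim accrued on June 23, 2009 — the later of the May 9, 2006 act and the June 23, 2009 discovery.
The untolled deadline — 6 years after June 23, 2009 — is June 23, 2015.
Because the emergency suspension of filing deadlines ran from April 6, 2013 to September 2, 2013, the deadline is extended by 149 days to November 19, 2015.
The pending criminal prosecution from October 13, 2014 to August 24, 2015 tolled the period for 315 days, extending the deadline to September 29, 2016.
The pending related arbitration from October 22, 2015 to June 14, 2016 tolled the period for 236 days, extending the deadline to May 23, 2017.
The other events in the timeline have no effect on the limitation period under the stated rules.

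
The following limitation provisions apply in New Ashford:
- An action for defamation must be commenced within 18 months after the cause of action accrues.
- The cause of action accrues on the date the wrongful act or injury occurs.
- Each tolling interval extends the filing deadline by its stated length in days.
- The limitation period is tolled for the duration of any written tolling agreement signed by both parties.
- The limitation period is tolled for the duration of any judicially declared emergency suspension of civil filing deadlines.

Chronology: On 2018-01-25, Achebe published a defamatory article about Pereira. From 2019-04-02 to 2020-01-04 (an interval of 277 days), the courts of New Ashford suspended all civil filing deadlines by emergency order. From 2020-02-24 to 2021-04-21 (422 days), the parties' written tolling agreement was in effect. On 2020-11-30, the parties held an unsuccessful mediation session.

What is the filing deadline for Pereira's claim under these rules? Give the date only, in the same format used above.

The limitation period began to run on 2018-01-25.
The untolled deadline — 18 months after 2018-01-25 — is 2019-07-25.
The period was tolled for 277 days by the emergency suspension of filing deadlines (2019-04-02 to 2020-01-04), pushing the deadline to 2020-04-27.
Because the written tolling agreement ran from 2020-02-24 to 2021-04-21, the deadline is extended by 422 days to 2021-06-23.
Nothing else in the chronology tolls or restarts the period.

2021-06-23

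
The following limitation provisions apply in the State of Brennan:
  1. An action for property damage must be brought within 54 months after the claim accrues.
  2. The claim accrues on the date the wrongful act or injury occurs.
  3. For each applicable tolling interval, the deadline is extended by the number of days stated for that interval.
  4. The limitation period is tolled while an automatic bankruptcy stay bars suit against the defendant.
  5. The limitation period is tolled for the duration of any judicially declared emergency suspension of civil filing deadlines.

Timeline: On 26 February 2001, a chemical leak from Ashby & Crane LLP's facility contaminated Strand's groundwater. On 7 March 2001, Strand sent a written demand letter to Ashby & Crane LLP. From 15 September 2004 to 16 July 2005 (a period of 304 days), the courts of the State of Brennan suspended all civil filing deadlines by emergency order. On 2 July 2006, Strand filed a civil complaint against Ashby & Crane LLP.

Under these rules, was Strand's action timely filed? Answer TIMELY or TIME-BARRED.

TIME-BARRED

The claim accrued on 26 February 2001, the date of the act.
The untolled deadline — 54 months after 26 February 2001 — is 26 August 2005.
The period was tolled for 304 days by the emergency suspension of filing deadlines (15 September 2004 to 16 July 2005), pushing the deadline to 26 June 2006.
Nothing else in the chronology tolls or restarts the period.
The 2 July 2006 filing falls after the 26 June 2006 deadline; the claim is time-barred.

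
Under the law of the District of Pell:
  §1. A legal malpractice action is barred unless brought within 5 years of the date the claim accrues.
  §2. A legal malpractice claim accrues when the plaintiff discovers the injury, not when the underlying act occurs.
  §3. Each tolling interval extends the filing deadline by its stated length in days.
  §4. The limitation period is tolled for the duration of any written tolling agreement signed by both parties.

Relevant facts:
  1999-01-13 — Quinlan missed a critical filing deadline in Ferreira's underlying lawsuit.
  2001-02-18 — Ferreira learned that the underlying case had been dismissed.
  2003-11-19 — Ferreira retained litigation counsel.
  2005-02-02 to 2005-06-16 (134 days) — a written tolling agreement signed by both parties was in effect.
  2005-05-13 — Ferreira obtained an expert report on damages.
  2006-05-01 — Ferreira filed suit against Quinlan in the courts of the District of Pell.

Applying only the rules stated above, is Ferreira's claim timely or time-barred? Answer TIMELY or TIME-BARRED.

Accrual is tied to discovery, so the period began on 2001-02-18 rather than on 1999-01-13 when the act occurred.
Adding the 5 years base period to 2001-02-18 gives a deadline of 2006-02-18, before any tolling.
The period was tolled for 134 days by the written tolling agreement (2005-02-02 to 2005-06-16), pushing the deadline to 2006-07-02.
Nothing else in the chronology tolls or restarts the period.
Filing on 2006-05-01 beat the 2006-07-02 deadline — the action is timely.

TIMELY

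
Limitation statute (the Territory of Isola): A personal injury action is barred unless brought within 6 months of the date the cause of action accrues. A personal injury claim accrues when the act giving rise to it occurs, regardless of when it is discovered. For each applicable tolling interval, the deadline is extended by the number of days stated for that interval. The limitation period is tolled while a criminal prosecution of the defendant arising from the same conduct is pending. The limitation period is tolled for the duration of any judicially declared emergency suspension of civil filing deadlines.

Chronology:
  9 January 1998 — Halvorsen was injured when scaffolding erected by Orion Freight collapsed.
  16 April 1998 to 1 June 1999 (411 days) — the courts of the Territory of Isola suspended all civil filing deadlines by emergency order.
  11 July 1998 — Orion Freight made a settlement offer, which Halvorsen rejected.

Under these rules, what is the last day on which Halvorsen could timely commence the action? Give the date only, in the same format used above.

24 August 1999

The claim accrued on 9 January 1998, when the wrongful act occurred.
Adding the 6 months base period to 9 January 1998 gives a deadline of 9 July 1998, before any tolling.
The emergency suspension of filing deadlines from 16 April 1998 to 1 June 1999 tolled the period for 411 days, extending the deadline to 24 August 1999.
Nothing else in the chronology tolls or restarts the period.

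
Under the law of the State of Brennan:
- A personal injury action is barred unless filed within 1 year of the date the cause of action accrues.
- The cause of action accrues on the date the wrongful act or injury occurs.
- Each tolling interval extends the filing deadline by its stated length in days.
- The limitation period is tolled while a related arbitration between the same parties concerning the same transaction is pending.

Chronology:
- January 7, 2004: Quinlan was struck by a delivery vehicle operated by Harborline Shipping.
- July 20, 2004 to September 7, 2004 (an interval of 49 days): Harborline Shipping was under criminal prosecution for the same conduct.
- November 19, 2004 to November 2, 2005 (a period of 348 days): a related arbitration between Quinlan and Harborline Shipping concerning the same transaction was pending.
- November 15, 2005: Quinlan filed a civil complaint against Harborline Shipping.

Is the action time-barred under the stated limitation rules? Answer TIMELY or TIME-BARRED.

The cause of action accrued on January 7, 2004, the date of the act.
Adding the 1 year base period to January 7, 2004 gives a deadline of January 7, 2005, before any tolling.
Because the pending related arbitration ran from November 19, 2004 to November 2, 2005, the deadline is extended by 348 days to December 21, 2005.
Although a criminal prosecution ran from July 20, 2004 to September 7, 2004, the stated rules do not make that a tolling event, so it is disregarded.
Quinlan filed on November 15, 2005, before the December 21, 2005 deadline, so the action is timely.

TIMELY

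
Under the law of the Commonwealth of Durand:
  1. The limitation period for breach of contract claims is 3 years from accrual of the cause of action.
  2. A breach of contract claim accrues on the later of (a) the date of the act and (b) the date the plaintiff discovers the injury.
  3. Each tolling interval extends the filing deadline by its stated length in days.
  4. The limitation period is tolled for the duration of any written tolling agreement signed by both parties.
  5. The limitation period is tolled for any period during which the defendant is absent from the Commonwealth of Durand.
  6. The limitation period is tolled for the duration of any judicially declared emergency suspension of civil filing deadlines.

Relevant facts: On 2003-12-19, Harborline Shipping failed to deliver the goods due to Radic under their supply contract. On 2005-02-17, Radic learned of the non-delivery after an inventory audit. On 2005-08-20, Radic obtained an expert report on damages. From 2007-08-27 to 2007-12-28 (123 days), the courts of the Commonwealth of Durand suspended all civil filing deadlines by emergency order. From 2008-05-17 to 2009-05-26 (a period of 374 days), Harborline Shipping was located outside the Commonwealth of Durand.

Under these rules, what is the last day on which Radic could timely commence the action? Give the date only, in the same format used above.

2009-06-28

Taking the later of the act (2003-12-19) and discovery (2005-02-17), the claim accrued on 2005-02-17.
The untolled deadline — 3 years after 2005-02-17 — is 2008-02-17.
The emergency suspension of filing deadlines from 2007-08-27 to 2007-12-28 tolled the period for 123 days, extending the deadline to 2008-06-19.
The defendant's absence from the jurisdiction from 2008-05-17 to 2009-05-26 tolled the period for 374 days, extending the deadline to 2009-06-28.
Nothing else in the chronology tolls or restarts the period.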